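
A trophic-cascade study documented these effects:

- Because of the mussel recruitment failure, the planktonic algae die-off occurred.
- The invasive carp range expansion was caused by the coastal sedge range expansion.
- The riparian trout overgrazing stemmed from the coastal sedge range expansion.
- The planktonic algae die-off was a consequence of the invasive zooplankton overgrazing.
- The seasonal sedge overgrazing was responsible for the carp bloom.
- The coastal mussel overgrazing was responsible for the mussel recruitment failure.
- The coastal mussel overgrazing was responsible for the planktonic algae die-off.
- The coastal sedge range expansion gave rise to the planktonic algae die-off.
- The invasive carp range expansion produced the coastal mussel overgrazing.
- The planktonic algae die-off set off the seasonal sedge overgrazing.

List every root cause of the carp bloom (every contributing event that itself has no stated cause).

the coastal sedge range expansion, the invasive zooplankton overgrazing

Tracing upstream from the carp bloom: the carp bloom ← the seasonal sedge overgrazing ← the planktonic algae die-off ← the coastal sedge range expansion.
A separate upstream branch: the carp bloom ← the seasonal sedge overgrazing ← the planktonic algae die-off ← the invasive zooplankton overgrazing.
Each of those chain origins has no stated cause.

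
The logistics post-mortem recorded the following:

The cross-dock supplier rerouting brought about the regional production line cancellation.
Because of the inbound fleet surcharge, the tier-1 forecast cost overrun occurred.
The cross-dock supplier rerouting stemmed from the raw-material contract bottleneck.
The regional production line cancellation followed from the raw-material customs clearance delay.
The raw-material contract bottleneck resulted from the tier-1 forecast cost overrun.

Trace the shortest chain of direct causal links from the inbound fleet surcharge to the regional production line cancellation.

the inbound fleet surcharge → the tier-1 forecast cost overrun → the raw-material contract bottleneck → the cross-dock supplier rerouting → the regional production line cancellation

the inbound fleet surcharge → the tier-1 forecast cost overrun
the tier-1 forecast cost overrun → the raw-material contract bottleneck
the raw-material contract bottleneck → the cross-dock supplier rerouting
the cross-dock supplier rerouting → the regional production line cancellation
Length: 4 steps.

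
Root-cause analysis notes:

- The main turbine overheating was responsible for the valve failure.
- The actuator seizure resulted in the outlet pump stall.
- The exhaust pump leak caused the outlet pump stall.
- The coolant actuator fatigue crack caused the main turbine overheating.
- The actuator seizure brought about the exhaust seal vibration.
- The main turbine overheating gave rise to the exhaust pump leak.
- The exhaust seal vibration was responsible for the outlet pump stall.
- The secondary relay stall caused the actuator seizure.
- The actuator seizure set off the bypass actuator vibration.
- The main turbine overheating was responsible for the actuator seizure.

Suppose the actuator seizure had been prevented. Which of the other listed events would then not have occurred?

Downstream of the actuator seizure: the exhaust seal vibration, the outlet pump stall, the bypass actuator vibration.
Of those, still caused via another path: the outlet pump stall.
The remainder have no surviving cause.

the bypass actuator vibration, the exhaust seal vibration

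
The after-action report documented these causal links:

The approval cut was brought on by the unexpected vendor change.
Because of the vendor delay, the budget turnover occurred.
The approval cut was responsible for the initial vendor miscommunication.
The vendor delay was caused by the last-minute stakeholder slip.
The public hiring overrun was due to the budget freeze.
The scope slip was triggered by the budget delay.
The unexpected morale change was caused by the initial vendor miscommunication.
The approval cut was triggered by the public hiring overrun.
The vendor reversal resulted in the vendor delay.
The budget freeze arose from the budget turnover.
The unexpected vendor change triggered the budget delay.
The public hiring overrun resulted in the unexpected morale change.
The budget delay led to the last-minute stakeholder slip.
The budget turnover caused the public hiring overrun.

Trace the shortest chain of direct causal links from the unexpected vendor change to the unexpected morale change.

the unexpected vendor change → the approval cut → the initial vendor miscommunication → the unexpected morale change

the unexpected vendor change → the approval cut
the approval cut → the initial vendor miscommunication
the initial vendor miscommunication → the unexpected morale change
Length: 3 steps.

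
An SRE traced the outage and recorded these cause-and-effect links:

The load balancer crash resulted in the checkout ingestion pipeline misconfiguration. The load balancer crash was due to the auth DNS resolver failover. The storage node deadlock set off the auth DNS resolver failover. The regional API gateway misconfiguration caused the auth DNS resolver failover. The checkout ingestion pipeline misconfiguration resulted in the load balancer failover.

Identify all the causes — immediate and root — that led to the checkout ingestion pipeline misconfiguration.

the auth DNS resolver failover, the load balancer crash, the regional API gateway misconfiguration, the storage node deadlock

Immediate cause of the checkout ingestion pipeline misconfiguration: the load balancer crash.
Further upstream: the regional API gateway misconfiguration, the auth DNS resolver failover, the storage node deadlock.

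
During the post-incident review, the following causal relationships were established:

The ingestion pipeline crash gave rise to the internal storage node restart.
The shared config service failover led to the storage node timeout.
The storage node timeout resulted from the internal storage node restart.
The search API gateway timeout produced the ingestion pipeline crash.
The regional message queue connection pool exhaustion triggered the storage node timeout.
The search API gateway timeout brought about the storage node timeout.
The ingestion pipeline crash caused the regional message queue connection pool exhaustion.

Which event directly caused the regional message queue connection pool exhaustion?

the ingestion pipeline crash

Upstream contributors include the search API gateway timeout, but only the ingestion pipeline crash feeds directly into the regional message queue connection pool exhaustion.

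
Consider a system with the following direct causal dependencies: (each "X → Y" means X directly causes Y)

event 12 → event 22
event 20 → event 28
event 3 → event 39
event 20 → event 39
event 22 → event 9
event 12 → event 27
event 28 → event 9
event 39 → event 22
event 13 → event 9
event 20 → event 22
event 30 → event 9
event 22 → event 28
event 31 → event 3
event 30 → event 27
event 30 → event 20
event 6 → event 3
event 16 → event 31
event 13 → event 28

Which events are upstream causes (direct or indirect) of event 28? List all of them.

event 12, event 13, event 16, event 20, event 22, event 3, event 30, event 31, event 39, event 6

Immediate causes of event 28: event 13, event 20, event 22.
Further upstream: event 16, event 12, event 30, event 6, event 31, event 3, event 39.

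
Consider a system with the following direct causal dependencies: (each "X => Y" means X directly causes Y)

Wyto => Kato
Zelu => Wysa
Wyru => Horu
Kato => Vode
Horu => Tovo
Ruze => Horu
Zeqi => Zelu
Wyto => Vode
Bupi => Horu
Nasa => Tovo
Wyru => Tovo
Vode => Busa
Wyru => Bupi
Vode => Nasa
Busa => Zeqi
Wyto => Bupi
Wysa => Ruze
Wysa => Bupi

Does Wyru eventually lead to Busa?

Wyru leads to Bupi, Horu, Tovo; Busa is not among them.

No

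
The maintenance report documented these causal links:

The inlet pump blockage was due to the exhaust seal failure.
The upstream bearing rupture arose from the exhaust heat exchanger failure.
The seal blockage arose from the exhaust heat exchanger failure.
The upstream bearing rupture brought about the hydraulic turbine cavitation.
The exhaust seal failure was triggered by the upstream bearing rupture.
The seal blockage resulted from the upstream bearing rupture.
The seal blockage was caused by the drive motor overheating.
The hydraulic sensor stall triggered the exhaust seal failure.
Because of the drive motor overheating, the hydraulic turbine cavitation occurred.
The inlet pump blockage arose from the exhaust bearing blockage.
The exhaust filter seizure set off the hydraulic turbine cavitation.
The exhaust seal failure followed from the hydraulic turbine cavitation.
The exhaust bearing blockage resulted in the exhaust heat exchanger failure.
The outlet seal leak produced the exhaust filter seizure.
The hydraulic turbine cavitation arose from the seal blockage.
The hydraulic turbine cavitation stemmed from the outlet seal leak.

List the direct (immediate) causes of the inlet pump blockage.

the exhaust bearing blockage, the exhaust seal failure

Upstream contributors include the outlet seal leak, the hydraulic sensor stall, the exhaust heat exchanger failure, the drive motor overheating, the exhaust filter seizure, the upstream bearing rupture, the seal blockage, the hydraulic turbine cavitation, but only the exhaust bearing blockage, the exhaust seal failure feed directly into the inlet pump blockage.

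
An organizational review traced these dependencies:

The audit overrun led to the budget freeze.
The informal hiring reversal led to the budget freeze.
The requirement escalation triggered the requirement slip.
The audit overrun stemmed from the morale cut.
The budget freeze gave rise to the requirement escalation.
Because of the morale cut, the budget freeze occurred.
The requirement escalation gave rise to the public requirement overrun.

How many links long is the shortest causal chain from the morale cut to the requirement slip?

Shortest chain: the morale cut → the budget freeze → the requirement escalation → the requirement slip.

3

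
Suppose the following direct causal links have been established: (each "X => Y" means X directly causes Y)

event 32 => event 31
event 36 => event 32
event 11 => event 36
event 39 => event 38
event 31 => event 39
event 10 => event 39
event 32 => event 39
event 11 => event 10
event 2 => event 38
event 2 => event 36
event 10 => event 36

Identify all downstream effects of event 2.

Direct effects: event 36, event 38.
2 steps out: event 32.
3 steps out: event 31, event 39.
Not reachable from it: event 11, event 10.

event 31, event 32, event 36, event 38, event 39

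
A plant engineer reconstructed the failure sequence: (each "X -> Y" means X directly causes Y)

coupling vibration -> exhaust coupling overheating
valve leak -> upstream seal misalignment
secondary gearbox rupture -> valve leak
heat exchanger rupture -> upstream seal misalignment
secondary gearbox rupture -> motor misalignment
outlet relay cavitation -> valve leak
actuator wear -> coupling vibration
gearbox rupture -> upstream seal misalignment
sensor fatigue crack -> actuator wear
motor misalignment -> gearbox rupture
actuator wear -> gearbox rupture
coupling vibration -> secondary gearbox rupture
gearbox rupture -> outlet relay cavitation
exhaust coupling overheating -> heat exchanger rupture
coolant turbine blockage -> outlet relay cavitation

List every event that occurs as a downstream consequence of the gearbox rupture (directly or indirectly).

Direct effects: the outlet relay cavitation, the upstream seal misalignment.
2 steps out: the valve leak.
Not reachable from it: the sensor fatigue crack, the coolant turbine blockage, the actuator wear, the coupling vibration, the exhaust coupling overheating, the secondary gearbox rupture, the motor misalignment, the heat exchanger rupture.

the outlet relay cavitation, the upstream seal misalignment, the valve leak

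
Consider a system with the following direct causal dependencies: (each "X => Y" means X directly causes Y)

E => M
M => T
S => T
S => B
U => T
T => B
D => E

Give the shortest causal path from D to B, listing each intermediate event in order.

D → E
E → M
M → T
T → B
Length: 4 steps.

D → E → M → T → B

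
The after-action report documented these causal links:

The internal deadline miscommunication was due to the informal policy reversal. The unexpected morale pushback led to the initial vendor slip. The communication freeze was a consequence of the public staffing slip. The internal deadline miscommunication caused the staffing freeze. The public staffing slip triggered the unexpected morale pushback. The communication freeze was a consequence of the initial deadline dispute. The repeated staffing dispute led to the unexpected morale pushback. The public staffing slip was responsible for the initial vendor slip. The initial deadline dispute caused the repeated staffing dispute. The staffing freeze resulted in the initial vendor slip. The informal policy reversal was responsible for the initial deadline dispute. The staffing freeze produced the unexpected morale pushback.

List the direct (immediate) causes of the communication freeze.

the initial deadline dispute, the public staffing slip

Upstream contributors include the informal policy reversal, but only the initial deadline dispute, the public staffing slip feed directly into the communication freeze.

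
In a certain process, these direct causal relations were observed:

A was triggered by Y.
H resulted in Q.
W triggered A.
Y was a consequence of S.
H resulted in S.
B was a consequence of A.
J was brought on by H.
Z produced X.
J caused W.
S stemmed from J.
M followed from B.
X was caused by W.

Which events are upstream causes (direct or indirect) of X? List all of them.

H, J, W, Z

Immediate causes of X: W, Z.
Further upstream: H, J.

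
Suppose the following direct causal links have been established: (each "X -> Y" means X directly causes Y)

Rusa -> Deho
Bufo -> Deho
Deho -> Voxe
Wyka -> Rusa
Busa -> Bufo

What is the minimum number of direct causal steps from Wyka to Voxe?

Shortest chain: Wyka → Rusa → Deho → Voxe.

3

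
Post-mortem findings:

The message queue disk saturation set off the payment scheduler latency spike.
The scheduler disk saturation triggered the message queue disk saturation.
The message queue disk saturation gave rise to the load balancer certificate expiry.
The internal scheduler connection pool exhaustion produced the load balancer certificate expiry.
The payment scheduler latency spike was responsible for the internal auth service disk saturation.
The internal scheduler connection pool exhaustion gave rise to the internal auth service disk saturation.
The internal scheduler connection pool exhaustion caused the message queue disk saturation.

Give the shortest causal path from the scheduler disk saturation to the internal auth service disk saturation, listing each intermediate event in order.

the scheduler disk saturation → the message queue disk saturation
the message queue disk saturation → the payment scheduler latency spike
the payment scheduler latency spike → the internal auth service disk saturation
Length: 3 steps.

the scheduler disk saturation → the message queue disk saturation → the payment scheduler latency spike → the internal auth service disk saturation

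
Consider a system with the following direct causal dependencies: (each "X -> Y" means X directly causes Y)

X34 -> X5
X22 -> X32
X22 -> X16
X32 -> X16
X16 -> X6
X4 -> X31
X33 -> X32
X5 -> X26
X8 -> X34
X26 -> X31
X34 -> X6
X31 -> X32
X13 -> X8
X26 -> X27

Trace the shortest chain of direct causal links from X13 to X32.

X13 → X8 → X34 → X5 → X26 → X31 → X32

X13 → X8
X8 → X34
X34 → X5
X5 → X26
X26 → X31
X31 → X32
Length: 6 steps.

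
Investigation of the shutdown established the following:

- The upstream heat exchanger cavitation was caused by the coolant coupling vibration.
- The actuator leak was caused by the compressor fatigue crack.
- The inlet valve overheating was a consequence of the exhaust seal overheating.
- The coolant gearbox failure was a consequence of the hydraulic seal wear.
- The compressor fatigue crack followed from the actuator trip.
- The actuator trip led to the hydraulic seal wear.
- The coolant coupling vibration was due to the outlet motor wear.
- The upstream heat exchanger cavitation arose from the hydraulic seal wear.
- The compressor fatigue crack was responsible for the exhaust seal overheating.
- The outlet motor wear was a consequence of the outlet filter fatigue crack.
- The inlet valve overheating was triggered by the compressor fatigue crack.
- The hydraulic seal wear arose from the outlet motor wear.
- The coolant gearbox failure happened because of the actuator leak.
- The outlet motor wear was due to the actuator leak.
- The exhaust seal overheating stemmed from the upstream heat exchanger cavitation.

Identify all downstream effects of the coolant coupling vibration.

Direct effects: the upstream heat exchanger cavitation.
2 steps out: the exhaust seal overheating.
3 steps out: the inlet valve overheating.
Not reachable from it: the actuator trip, the compressor fatigue crack, the actuator leak, the outlet motor wear, the hydraulic seal wear, the coolant gearbox failure, the outlet filter fatigue crack.

the exhaust seal overheating, the inlet valve overheating, the upstream heat exchanger cavitation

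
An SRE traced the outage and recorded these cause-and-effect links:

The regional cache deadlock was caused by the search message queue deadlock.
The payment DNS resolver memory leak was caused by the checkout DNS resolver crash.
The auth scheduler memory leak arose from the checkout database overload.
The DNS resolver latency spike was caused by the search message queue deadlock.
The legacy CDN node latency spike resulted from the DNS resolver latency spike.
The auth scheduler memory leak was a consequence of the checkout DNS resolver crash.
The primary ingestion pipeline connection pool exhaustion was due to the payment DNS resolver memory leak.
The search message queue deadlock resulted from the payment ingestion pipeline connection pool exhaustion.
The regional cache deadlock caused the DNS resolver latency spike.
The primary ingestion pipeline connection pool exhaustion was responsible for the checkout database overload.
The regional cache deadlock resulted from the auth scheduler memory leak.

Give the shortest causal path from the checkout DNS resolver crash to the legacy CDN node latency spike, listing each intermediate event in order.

the checkout DNS resolver crash → the auth scheduler memory leak → the regional cache deadlock → the DNS resolver latency spike → the legacy CDN node latency spike

the checkout DNS resolver crash → the auth scheduler memory leak
the auth scheduler memory leak → the regional cache deadlock
the regional cache deadlock → the DNS resolver latency spike
the DNS resolver latency spike → the legacy CDN node latency spike
Length: 4 steps.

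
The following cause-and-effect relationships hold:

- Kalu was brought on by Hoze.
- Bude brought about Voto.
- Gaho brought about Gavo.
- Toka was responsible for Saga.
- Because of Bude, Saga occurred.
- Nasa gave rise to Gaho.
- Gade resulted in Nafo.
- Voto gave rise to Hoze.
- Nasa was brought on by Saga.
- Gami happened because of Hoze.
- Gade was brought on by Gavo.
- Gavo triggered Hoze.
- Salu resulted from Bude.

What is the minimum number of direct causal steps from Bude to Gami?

Shortest chain: Bude → Voto → Hoze → Gami.

3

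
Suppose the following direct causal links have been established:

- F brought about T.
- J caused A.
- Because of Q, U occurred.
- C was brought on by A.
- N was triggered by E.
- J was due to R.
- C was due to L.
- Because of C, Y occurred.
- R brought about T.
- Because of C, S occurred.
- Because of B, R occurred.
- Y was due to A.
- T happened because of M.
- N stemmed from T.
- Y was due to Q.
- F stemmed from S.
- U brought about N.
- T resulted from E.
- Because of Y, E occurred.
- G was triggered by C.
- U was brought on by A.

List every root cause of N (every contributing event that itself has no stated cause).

Tracing upstream from N: N ← E ← Y ← C ← L.
A separate upstream branch: N ← U ← Q.
A separate upstream branch: N ← T ← R ← B.
A separate upstream branch: N ← T ← M.
Each of those chain origins has no stated cause.

B, L, M, Q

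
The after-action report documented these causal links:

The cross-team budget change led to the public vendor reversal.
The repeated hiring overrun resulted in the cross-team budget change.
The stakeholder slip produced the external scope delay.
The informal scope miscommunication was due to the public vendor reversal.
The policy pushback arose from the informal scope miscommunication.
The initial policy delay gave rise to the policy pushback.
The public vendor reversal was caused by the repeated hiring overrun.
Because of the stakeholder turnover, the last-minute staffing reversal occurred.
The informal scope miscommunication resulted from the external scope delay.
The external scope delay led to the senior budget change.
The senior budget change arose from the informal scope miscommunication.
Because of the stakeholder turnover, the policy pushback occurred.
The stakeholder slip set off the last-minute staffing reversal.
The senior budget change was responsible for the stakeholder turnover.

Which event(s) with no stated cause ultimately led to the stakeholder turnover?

Tracing upstream from the stakeholder turnover: the stakeholder turnover ← the senior budget change ← the informal scope miscommunication ← the public vendor reversal ← the repeated hiring overrun.
A separate upstream branch: the stakeholder turnover ← the senior budget change ← the external scope delay ← the stakeholder slip.
Each of those chain origins has no stated cause.

the repeated hiring overrun, the stakeholder slip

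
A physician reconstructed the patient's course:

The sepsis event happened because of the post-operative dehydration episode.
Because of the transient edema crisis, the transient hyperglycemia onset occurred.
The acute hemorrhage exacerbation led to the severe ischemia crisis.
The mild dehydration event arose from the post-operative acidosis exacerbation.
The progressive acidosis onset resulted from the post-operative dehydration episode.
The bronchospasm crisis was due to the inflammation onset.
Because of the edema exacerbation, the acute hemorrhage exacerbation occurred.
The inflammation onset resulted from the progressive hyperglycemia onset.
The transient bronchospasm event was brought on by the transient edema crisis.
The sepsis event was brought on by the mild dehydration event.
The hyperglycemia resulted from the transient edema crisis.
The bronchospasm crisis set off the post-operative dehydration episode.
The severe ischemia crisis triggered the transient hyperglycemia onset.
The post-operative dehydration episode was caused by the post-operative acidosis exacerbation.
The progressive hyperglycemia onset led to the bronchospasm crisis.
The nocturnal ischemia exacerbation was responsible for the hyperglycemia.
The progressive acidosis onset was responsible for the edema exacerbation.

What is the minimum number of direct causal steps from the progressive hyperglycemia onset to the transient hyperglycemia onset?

7

Shortest chain: the progressive hyperglycemia onset → the bronchospasm crisis → the post-operative dehydration episode → the progressive acidosis onset → the edema exacerbation → the acute hemorrhage exacerbation → the severe ischemia crisis → the transient hyperglycemia onset.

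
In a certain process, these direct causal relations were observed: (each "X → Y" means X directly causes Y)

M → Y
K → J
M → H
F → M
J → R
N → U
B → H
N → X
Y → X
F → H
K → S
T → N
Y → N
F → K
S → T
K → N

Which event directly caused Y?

M

Upstream contributors include F, but only M feeds directly into Y.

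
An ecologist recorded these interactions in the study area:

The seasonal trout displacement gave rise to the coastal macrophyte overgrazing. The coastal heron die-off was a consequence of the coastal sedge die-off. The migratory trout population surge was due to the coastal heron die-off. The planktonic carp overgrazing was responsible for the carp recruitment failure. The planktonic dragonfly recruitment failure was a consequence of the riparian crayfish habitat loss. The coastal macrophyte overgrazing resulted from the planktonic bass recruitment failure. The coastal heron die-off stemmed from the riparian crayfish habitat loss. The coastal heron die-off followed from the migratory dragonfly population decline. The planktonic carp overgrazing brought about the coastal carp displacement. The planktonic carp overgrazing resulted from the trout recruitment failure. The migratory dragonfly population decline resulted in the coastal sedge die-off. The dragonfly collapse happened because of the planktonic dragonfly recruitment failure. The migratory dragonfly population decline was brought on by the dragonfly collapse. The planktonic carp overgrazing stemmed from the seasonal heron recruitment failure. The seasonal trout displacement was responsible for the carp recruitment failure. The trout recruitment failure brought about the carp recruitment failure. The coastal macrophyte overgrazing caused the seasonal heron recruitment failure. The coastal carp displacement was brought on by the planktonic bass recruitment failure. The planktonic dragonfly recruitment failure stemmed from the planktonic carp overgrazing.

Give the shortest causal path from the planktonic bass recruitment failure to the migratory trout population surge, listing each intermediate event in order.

the planktonic bass recruitment failure → the coastal macrophyte overgrazing
the coastal macrophyte overgrazing → the seasonal heron recruitment failure
the seasonal heron recruitment failure → the planktonic carp overgrazing
the planktonic carp overgrazing → the planktonic dragonfly recruitment failure
the planktonic dragonfly recruitment failure → the dragonfly collapse
the dragonfly collapse → the migratory dragonfly population decline
the migratory dragonfly population decline → the coastal heron die-off
the coastal heron die-off → the migratory trout population surge
Length: 8 steps.

the planktonic bass recruitment failure → the coastal macrophyte overgrazing → the seasonal heron recruitment failure → the planktonic carp overgrazing → the planktonic dragonfly recruitment failure → the dragonfly collapse → the migratory dragonfly population decline → the coastal heron die-off → the migratory trout population surge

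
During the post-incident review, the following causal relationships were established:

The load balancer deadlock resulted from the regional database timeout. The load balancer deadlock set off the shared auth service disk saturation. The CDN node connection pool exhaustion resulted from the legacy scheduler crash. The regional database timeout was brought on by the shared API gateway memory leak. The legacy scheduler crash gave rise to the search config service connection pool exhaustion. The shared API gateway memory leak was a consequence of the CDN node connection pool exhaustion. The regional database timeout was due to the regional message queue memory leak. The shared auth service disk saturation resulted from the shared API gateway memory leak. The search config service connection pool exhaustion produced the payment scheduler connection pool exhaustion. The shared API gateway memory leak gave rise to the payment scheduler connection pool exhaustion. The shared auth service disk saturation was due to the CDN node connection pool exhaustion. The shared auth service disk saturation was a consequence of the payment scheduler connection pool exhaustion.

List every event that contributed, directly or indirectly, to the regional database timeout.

the CDN node connection pool exhaustion, the legacy scheduler crash, the regional message queue memory leak, the shared API gateway memory leak

Immediate causes of the regional database timeout: the shared API gateway memory leak, the regional message queue memory leak.
Further upstream: the legacy scheduler crash, the CDN node connection pool exhaustion.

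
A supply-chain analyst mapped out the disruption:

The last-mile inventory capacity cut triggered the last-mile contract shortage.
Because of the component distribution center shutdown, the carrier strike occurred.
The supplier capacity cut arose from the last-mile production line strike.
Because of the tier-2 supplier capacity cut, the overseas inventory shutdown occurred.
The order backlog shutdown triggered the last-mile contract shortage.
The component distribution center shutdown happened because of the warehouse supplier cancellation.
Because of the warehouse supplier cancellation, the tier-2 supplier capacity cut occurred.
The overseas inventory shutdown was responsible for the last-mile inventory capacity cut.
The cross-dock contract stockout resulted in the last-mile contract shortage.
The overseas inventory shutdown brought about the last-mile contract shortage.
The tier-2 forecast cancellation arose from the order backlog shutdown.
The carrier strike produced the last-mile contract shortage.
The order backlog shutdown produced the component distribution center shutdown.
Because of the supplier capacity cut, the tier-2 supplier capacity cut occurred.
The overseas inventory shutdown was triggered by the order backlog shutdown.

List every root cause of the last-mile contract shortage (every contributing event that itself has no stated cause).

Tracing upstream from the last-mile contract shortage: the last-mile contract shortage ← the overseas inventory shutdown ← the tier-2 supplier capacity cut ← the warehouse supplier cancellation.
A separate upstream branch: the last-mile contract shortage ← the overseas inventory shutdown ← the tier-2 supplier capacity cut ← the supplier capacity cut ← the last-mile production line strike.
A separate upstream branch: the last-mile contract shortage ← the order backlog shutdown.
A separate upstream branch: the last-mile contract shortage ← the cross-dock contract stockout.
Each of those chain origins has no stated cause.

the cross-dock contract stockout, the last-mile production line strike, the order backlog shutdown, the warehouse supplier cancellation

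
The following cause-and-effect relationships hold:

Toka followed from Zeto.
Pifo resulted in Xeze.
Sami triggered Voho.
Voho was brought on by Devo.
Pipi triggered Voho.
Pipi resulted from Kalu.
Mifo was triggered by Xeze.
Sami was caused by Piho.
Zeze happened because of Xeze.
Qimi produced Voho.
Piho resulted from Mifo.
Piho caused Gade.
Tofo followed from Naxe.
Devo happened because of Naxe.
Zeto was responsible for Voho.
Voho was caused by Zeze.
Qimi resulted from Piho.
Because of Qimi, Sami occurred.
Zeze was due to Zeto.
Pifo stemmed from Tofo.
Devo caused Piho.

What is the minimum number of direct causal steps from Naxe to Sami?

3

Shortest chain: Naxe → Devo → Piho → Sami.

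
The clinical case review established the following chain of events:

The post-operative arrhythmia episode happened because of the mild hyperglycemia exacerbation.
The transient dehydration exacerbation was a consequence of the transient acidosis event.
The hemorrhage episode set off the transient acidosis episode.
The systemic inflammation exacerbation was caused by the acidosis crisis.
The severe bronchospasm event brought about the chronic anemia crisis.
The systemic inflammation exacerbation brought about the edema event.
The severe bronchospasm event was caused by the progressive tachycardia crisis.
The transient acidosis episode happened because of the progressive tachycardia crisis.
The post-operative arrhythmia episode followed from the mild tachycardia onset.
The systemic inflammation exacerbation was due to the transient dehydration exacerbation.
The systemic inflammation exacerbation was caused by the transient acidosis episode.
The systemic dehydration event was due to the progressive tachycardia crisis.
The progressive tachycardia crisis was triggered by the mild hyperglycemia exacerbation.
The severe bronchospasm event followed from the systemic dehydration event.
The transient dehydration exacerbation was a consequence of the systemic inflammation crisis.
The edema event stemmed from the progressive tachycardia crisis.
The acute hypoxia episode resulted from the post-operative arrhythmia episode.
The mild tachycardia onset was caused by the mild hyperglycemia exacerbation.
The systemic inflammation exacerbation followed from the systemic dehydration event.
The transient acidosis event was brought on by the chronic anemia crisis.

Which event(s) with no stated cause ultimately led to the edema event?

Tracing upstream from the edema event: the edema event ← the progressive tachycardia crisis ← the mild hyperglycemia exacerbation.
A separate upstream branch: the edema event ← the systemic inflammation exacerbation ← the transient acidosis episode ← the hemorrhage episode.
A separate upstream branch: the edema event ← the systemic inflammation exacerbation ← the transient dehydration exacerbation ← the systemic inflammation crisis.
A separate upstream branch: the edema event ← the systemic inflammation exacerbation ← the acidosis crisis.
Each of those chain origins has no stated cause.

the acidosis crisis, the hemorrhage episode, the mild hyperglycemia exacerbation, the systemic inflammation crisis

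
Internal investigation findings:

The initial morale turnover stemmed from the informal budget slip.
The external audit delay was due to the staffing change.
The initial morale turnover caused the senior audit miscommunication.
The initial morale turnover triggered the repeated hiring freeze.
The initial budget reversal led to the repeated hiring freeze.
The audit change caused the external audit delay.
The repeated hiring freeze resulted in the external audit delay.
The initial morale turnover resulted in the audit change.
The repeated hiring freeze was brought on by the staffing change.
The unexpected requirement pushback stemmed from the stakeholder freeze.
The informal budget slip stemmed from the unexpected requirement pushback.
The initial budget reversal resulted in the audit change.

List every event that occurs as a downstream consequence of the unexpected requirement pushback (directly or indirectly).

the audit change, the external audit delay, the informal budget slip, the initial morale turnover, the repeated hiring freeze, the senior audit miscommunication

Direct effects: the informal budget slip.
2 steps out: the initial morale turnover.
3 steps out: the senior audit miscommunication, the repeated hiring freeze, the audit change.
4 steps out: the external audit delay.
Not reachable from it: the stakeholder freeze, the staffing change, the initial budget reversal.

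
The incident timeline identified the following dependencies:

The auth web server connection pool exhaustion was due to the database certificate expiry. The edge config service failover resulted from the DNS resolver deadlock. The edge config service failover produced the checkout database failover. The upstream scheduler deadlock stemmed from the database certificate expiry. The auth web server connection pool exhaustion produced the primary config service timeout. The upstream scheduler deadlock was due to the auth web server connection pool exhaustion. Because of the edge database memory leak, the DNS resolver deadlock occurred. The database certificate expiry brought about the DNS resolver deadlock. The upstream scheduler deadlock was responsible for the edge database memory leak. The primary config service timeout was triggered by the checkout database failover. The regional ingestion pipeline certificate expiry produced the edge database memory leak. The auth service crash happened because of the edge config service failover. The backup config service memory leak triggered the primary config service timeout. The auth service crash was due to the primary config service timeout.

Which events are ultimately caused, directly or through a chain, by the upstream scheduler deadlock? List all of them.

Direct effects: the edge database memory leak.
2 steps out: the DNS resolver deadlock.
3 steps out: the edge config service failover.
4 steps out: the checkout database failover, the auth service crash.
5 steps out: the primary config service timeout.
Not reachable from it: the regional ingestion pipeline certificate expiry, the database certificate expiry, the auth web server connection pool exhaustion, the backup config service memory leak.

the DNS resolver deadlock, the auth service crash, the checkout database failover, the edge config service failover, the edge database memory leak, the primary config service timeout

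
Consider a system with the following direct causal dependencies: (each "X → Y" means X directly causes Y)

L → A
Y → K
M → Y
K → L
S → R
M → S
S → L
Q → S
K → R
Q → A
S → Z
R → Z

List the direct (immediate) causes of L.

Upstream contributors include Q, M, Y, but only K, S feed directly into L.

K, S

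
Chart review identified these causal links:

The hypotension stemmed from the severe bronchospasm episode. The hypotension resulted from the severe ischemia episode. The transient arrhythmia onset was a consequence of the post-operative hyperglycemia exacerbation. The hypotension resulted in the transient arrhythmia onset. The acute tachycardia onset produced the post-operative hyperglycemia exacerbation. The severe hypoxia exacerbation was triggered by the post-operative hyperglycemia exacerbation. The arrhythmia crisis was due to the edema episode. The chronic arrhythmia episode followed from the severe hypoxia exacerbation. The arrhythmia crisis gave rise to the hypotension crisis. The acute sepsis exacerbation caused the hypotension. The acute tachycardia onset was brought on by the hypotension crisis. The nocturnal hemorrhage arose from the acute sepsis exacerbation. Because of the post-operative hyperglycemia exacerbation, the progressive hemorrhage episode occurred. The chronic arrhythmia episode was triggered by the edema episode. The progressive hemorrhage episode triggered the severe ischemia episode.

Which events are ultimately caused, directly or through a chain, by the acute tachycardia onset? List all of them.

the chronic arrhythmia episode, the hypotension, the post-operative hyperglycemia exacerbation, the progressive hemorrhage episode, the severe hypoxia exacerbation, the severe ischemia episode, the transient arrhythmia onset

Direct effects: the post-operative hyperglycemia exacerbation.
2 steps out: the progressive hemorrhage episode, the transient arrhythmia onset, the severe hypoxia exacerbation.
3 steps out: the severe ischemia episode, the chronic arrhythmia episode.
4 steps out: the hypotension.
Not reachable from it: the severe bronchospasm episode, the edema episode, the arrhythmia crisis, the hypotension crisis, the acute sepsis exacerbation, the nocturnal hemorrhage.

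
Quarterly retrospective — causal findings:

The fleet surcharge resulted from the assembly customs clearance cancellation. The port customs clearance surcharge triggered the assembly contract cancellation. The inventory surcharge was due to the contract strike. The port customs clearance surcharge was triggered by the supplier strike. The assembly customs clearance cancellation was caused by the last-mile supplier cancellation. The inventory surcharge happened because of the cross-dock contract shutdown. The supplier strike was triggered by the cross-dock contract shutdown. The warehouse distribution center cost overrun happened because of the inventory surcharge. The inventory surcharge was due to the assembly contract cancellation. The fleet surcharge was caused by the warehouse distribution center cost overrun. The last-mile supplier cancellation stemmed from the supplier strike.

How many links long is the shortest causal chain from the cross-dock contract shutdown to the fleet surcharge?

3

Shortest chain: the cross-dock contract shutdown → the inventory surcharge → the warehouse distribution center cost overrun → the fleet surcharge.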